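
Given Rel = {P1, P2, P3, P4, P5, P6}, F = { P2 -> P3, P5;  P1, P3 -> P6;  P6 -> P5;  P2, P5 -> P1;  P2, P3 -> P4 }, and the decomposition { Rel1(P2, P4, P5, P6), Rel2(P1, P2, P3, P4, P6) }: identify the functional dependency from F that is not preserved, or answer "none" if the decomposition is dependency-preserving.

none

P2 → P3, P5: restricted closure across fragments reaches P3, P5.
P1, P3 → P6 lies within Rel2.
P6 → P5 lies within Rel1.
P2, P5 → P1: restricted closure across fragments reaches P1.
P2, P3 → P4 lies within Rel2.
Every dependency is enforceable on the fragments, so the decomposition is dependency-preserving.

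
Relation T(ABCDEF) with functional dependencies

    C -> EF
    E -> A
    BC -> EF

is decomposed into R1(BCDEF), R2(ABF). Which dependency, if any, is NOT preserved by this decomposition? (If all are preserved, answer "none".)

Check E → A: no single fragment contains all of {AE}, and the restricted closure of {E} across the fragments never reaches {A}.
C → EF is preserved.
BC → EF is preserved.

E -> A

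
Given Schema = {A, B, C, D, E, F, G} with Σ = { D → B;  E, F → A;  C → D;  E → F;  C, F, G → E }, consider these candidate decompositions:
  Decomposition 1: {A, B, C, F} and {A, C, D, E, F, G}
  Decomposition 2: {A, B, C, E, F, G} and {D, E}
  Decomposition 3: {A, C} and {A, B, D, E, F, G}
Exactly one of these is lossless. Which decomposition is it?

Decomposition 1: common = {A, C, F}, closure = {A, B, C, D, F} → lossless.
Decomposition 2: common = {E}, closure = {A, E, F} → lossy.
Decomposition 3: common = {A}, closure = {A} → lossy.

Decomposition 1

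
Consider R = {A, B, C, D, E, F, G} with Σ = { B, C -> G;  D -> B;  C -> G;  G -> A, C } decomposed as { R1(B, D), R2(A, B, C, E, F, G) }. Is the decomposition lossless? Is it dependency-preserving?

lossy but dependency-preserving

Lossless test: (B)⁺ = {B}, which is a superkey of neither fragment — lossy.
Dependency preservation: every FD's attributes lie within a single fragment, so each can be enforced locally — preserved.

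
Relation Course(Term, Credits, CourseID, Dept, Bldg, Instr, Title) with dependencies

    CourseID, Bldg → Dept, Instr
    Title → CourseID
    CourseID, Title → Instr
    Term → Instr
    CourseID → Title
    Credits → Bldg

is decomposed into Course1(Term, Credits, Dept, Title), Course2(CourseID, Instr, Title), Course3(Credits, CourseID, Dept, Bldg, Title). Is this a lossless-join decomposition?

Yes

Chase test. Columns are Term, Credits, CourseID, Dept, Bldg, Instr, Title; row i has aⱼ where attribute j ∈ Coursei, else bᵢⱼ.
Initial tableau (one row per fragment):
  row 1: a1 a2 b13 a4 b15 b16 a7
  row 2: b21 b22 a3 b24 b25 a6 a7
  row 3: b31 a2 a3 a4 a5 b36 a7
Rows 1 and 2 agree on Title; apply Title→CourseID and equate their CourseID entries.
Rows 1 and 2 agree on CourseID, Title; apply CourseID, Title→Instr and equate their Instr entries.
Rows 1 and 3 agree on CourseID, Title; apply CourseID, Title→Instr and equate their Instr entries.
Rows 1 and 3 agree on Credits; apply Credits→Bldg and equate their Bldg entries.
Row 1 is now all distinguished symbols — the join is lossless.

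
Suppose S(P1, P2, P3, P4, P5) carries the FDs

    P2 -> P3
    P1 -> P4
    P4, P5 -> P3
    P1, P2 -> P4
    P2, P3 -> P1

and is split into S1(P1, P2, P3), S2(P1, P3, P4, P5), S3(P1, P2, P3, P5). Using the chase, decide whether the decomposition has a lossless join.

Yes

Chase test. Columns are P1, P2, P3, P4, P5; row i has aⱼ where attribute j ∈ Si, else bᵢⱼ.
Initial tableau (one row per fragment):
  row 1: a1 a2 a3 b14 b15
  row 2: a1 b22 a3 a4 a5
  row 3: a1 a2 a3 b34 a5
Rows 1 and 2 agree on P1; apply P1→P4 and equate their P4 entries.
Rows 1 and 3 agree on P1; apply P1→P4 and equate their P4 entries.
Row 3 is now all distinguished symbols — the join is lossless.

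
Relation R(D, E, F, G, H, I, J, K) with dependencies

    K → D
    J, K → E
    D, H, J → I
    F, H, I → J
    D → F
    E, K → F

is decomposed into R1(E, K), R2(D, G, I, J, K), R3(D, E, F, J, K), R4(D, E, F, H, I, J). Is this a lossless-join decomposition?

Chase test. Columns are D, E, F, G, H, I, J, K; row i has aⱼ where attribute j ∈ Ri, else bᵢⱼ.
Initial tableau (one row per fragment):
  row 1: b11 a2 b13 b14 b15 b16 b17 a8
  row 2: a1 b22 b23 a4 b25 a6 a7 a8
  row 3: a1 a2 a3 b34 b35 b36 a7 a8
  row 4: a1 a2 a3 b44 a5 a6 a7 b48
Rows 1 and 2 agree on K; apply K→D and equate their D entries.
Rows 2 and 3 agree on J, K; apply J, K→E and equate their E entries.
Rows 1 and 2 agree on D; apply D→F and equate their F entries.
Rows 1 and 3 agree on D; apply D→F and equate their F entries.
No row becomes fully distinguished — the join is lossy.

No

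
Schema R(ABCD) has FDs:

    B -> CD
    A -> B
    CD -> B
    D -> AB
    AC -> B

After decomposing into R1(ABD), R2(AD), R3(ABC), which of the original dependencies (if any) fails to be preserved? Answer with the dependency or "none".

none

B → CD: restricted closure across fragments reaches CD.
A → B lies within R1.
CD → B: restricted closure across fragments reaches B.
D → AB lies within R1.
AC → B lies within R3.
Every dependency is enforceable on the fragments, so the decomposition is dependency-preserving.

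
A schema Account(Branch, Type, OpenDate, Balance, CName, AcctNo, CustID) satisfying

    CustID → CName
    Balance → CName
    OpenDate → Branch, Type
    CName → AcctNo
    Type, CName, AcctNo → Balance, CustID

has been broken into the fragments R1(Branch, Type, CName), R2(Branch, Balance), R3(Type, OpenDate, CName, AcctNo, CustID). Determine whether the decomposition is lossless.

Chase test. Columns are Branch, Type, OpenDate, Balance, CName, AcctNo, CustID; row i has aⱼ where attribute j ∈ Ri, else bᵢⱼ.
Initial tableau (one row per fragment):
  row 1: a1 a2 b13 b14 a5 b16 b17
  row 2: a1 b22 b23 a4 b25 b26 b27
  row 3: b31 a2 a3 b34 a5 a6 a7
Rows 1 and 3 agree on CName; apply CName→AcctNo and equate their AcctNo entries.
Rows 1 and 3 agree on Type, CName, AcctNo; apply Type, CName, AcctNo→Balance, CustID and equate their Balance, CustID entries.
No row becomes fully distinguished — the join is lossy.

No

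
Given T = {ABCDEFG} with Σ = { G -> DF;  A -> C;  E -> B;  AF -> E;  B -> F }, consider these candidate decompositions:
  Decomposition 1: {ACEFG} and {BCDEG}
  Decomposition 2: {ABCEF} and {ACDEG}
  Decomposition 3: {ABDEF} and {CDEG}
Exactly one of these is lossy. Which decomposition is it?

Decomposition 3

Decomposition 1: common = {CEG}, closure = {BCDEFG} → lossless.
Decomposition 2: common = {ACE}, closure = {ABCEF} → lossless.
Decomposition 3: common = {DE}, closure = {BDEF} → lossy.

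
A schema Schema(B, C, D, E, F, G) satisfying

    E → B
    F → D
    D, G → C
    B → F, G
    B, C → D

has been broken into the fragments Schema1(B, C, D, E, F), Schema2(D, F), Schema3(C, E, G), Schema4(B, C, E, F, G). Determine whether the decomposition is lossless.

Chase test. Columns are B, C, D, E, F, G; row i has aⱼ where attribute j ∈ Schemai, else bᵢⱼ.
Initial tableau (one row per fragment):
  row 1: a1 a2 a3 a4 a5 b16
  row 2: b21 b22 a3 b24 a5 b26
  row 3: b31 a2 b33 a4 b35 a6
  row 4: a1 a2 b43 a4 a5 a6
Rows 1 and 3 agree on E; apply E→B and equate their B entries.
Rows 1 and 4 agree on F; apply F→D and equate their D entries.
Rows 1 and 3 agree on B; apply B→F, G and equate their F, G entries.
Rows 1 and 3 agree on B, C; apply B, C→D and equate their D entries.
Row 1 is now all distinguished symbols — the join is lossless.

Yes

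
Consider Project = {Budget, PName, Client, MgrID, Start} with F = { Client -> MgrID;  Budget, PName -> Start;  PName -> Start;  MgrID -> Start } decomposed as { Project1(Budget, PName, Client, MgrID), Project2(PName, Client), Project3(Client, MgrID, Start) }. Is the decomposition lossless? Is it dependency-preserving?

lossless but not dependency-preserving

Lossless test (chase): Rows 1 and 2 agree on Client; apply Client→MgrID and equate their MgrID entries. Rows 1 and 2 agree on PName; apply PName→Start and equate their Start entries. Rows 1 and 3 agree on MgrID; apply MgrID→Start and equate their Start entries. Row 1 is now all distinguished symbols — the join is lossless.
Dependency preservation: the restricted closure of {Budget, PName} across the fragments never reaches {Start}, so Budget, PName → Start cannot be enforced without a join — not preserved.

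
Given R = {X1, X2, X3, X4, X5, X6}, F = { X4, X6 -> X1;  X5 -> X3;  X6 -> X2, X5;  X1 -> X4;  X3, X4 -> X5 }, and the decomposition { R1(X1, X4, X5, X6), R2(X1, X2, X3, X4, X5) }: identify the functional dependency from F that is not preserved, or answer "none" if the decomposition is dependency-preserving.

X6 -> X2, X5

Check X6 → X2, X5: no single fragment contains all of {X2, X5, X6}, and the restricted closure of {X6} across the fragments never reaches {X2, X5}.
X4, X6 → X1 is preserved.
X5 → X3 is preserved.
X1 → X4 is preserved.
X3, X4 → X5 is preserved.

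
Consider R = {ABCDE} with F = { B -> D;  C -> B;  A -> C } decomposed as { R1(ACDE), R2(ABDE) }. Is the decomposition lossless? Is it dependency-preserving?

Lossless test: (ADE)⁺ = {ABCDE}, which contains all of one fragment — lossless.
Dependency preservation: the restricted closure of {C} across the fragments never reaches {B}, so C → B cannot be enforced without a join — not preserved.

lossless but not dependency-preserving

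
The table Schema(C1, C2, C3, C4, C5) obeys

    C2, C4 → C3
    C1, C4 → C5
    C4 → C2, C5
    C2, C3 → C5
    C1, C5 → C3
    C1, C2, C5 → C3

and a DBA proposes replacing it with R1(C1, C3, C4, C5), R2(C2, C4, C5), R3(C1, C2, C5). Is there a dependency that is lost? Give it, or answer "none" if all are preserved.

C2, C3 → C5

Check C2, C3 → C5: no single fragment contains all of {C2, C3, C5}, and the restricted closure of {C2, C3} across the fragments never reaches {C5}.
C2, C4 → C3 is preserved.
C1, C4 → C5 is preserved.
C4 → C2, C5 is preserved.
C1, C5 → C3 is preserved.
C1, C2, C5 → C3 is preserved.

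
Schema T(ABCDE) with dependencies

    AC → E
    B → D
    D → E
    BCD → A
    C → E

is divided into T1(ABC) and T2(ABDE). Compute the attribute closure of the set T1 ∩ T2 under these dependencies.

ABDE

T1 ∩ T2 = {AB}.
B → D applies, adding D
D → E applies, adding E
Closure: {ABDE}.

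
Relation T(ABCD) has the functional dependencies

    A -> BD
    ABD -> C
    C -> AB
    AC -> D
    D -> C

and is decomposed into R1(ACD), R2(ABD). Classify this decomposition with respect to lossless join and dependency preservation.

lossless and dependency-preserving

Lossless test: (AD)⁺ = {ABCD}, which contains all of one fragment — lossless.
Dependency preservation: ABD → C; C → AB are not contained in any single fragment, but the restricted closure of each left-hand side across the fragments still reaches the right-hand side; the remaining FDs each lie inside some fragment. All dependencies are preserved.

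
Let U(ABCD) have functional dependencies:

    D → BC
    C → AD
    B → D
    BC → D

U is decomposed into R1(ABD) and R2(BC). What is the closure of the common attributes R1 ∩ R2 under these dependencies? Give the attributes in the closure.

R1 ∩ R2 = {B}.
B → D applies, adding D
D → BC applies, adding C
C → AD applies, adding A
Closure: {ABCD}.

ABCD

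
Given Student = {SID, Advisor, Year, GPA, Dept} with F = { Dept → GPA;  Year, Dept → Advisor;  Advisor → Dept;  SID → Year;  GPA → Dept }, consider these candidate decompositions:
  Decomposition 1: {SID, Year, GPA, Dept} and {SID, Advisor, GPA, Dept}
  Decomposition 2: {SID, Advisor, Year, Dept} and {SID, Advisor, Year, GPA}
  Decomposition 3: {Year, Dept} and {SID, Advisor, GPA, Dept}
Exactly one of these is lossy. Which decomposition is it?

Decomposition 1: common = {SID, GPA, Dept}, closure = {SID, Advisor, Year, GPA, Dept} → lossless.
Decomposition 2: common = {SID, Advisor, Year}, closure = {SID, Advisor, Year, GPA, Dept} → lossless.
Decomposition 3: common = {Dept}, closure = {GPA, Dept} → lossy.

Decomposition 3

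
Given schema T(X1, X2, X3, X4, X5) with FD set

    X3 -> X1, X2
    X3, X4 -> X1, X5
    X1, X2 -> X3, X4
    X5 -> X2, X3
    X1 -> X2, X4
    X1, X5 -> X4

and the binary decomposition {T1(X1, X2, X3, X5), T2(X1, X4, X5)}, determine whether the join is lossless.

Yes

Common attributes: T1 ∩ T2 = {X1, X5}.
Closure of {X1, X5}: X5 → X2, X3 applies, adding X2, X3; X1 → X2, X4 applies, adding X4. So (X1, X5)⁺ = {X1, X2, X3, X4, X5}.
This closure contains every attribute of T1, so T1 ∩ T2 → T1. The join is lossless.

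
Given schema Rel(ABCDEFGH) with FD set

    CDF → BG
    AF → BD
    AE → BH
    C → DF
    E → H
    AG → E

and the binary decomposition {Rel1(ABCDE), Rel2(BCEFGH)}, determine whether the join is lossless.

Yes

Common attributes: Rel1 ∩ Rel2 = {BCE}.
Closure of {BCE}: C → DF applies, adding DF; E → H applies, adding H; CDF → BG applies, adding G. So (BCE)⁺ = {BCDEFGH}.
This closure contains every attribute of Rel2, so Rel1 ∩ Rel2 → Rel2. The join is lossless.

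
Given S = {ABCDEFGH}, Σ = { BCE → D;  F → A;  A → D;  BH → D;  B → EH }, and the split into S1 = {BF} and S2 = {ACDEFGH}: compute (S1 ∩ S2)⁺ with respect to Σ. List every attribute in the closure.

S1 ∩ S2 = {F}.
F → A applies, adding A
A → D applies, adding D
Closure: {ADF}.

ADF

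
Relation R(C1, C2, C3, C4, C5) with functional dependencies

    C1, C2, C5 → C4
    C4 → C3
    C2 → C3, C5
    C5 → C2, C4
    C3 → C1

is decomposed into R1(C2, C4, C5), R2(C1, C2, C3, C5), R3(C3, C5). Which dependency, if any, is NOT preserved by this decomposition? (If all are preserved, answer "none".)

Check C4 → C3: no single fragment contains all of {C3, C4}, and the restricted closure of {C4} across the fragments never reaches {C3}.
C1, C2, C5 → C4 is preserved.
C2 → C3, C5 is preserved.
C5 → C2, C4 is preserved.
C3 → C1 is preserved.

C4 → C3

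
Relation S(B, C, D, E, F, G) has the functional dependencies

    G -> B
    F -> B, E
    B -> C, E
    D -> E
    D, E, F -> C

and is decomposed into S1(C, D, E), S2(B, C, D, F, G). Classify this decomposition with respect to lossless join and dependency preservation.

Lossless test: (C, D)⁺ = {C, D, E}, which contains all of one fragment — lossless.
Dependency preservation: the restricted closure of {F} across the fragments never reaches {B, E}, so F → B, E cannot be enforced without a join — not preserved.

lossless but not dependency-preserving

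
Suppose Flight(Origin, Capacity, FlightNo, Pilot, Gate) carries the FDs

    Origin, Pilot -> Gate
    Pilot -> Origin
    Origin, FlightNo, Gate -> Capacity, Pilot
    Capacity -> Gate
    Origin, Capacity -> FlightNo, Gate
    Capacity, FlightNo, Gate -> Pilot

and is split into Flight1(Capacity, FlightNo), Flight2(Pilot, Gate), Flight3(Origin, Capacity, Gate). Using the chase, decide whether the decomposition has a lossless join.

No

Chase test. Columns are Origin, Capacity, FlightNo, Pilot, Gate; row i has aⱼ where attribute j ∈ Flighti, else bᵢⱼ.
Initial tableau (one row per fragment):
  row 1: b11 a2 a3 b14 b15
  row 2: b21 b22 b23 a4 a5
  row 3: a1 a2 b33 b34 a5
Rows 1 and 3 agree on Capacity; apply Capacity→Gate and equate their Gate entries.
No row becomes fully distinguished — the join is lossy.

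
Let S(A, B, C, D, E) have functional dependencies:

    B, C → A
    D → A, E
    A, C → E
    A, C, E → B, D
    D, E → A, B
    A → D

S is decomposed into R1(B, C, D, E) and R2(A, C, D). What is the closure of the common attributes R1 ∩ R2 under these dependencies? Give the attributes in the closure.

A, B, C, D, E

R1 ∩ R2 = {C, D}.
D → A, E applies, adding A, E
A, C, E → B, D applies, adding B
Closure: {A, B, C, D, E}.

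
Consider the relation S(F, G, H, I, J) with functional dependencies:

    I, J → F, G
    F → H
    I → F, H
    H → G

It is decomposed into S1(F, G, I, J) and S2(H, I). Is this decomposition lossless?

Yes

Common attributes: S1 ∩ S2 = {I}.
Closure of {I}: I → F, H applies, adding F, H; H → G applies, adding G. So (I)⁺ = {F, G, H, I}.
This closure contains every attribute of S2, so S1 ∩ S2 → S2. The join is lossless.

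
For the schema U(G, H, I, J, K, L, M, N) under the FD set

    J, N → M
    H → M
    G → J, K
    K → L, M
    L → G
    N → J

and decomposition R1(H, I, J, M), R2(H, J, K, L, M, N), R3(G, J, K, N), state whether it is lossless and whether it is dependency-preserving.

Lossless test (chase): Rows 2 and 3 agree on J, N; apply J, N→M and equate their M entries. Rows 2 and 3 agree on K; apply K→L, M and equate their L, M entries. Rows 2 and 3 agree on L; apply L→G and equate their G entries. No row becomes fully distinguished — the join is lossy.
Dependency preservation: L → G is not contained in any single fragment, but the restricted closure of its left-hand side across the fragments still reaches the right-hand side; the remaining FDs each lie inside some fragment. All dependencies are preserved.

lossy but dependency-preserving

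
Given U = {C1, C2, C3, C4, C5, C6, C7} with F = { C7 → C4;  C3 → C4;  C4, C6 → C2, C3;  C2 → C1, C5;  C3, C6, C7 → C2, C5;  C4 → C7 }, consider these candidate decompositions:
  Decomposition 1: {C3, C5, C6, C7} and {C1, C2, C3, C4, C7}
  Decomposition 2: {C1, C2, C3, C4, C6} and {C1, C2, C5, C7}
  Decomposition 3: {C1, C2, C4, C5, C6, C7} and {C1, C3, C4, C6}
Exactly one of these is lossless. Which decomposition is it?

Decomposition 3

Decomposition 1: common = {C3, C7}, closure = {C3, C4, C7} → lossy.
Decomposition 2: common = {C1, C2}, closure = {C1, C2, C5} → lossy.
Decomposition 3: common = {C1, C4, C6}, closure = {C1, C2, C3, C4, C5, C6, C7} → lossless.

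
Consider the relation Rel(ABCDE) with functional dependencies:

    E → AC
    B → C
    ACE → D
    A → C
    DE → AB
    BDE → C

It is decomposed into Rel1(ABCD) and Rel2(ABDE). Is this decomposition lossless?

Common attributes: Rel1 ∩ Rel2 = {ABD}.
Closure of {ABD}: B → C applies, adding C. So (ABD)⁺ = {ABCD}.
This closure contains every attribute of Rel1, so Rel1 ∩ Rel2 → Rel1. The join is lossless.

Yes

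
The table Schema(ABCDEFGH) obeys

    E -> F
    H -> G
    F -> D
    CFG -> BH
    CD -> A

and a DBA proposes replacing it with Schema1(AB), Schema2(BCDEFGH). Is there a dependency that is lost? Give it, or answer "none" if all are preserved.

CD -> A

Check CD → A: no single fragment contains all of {ACD}, and the restricted closure of {CD} across the fragments never reaches {A}.
E → F is preserved.
H → G is preserved.
F → D is preserved.
CFG → BH is preserved.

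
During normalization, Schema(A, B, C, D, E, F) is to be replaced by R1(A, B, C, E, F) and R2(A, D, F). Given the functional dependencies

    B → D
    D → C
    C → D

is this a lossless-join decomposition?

Common attributes: R1 ∩ R2 = {A, F}.
No dependency enlarges {A, F}, so (A, F)⁺ = {A, F}.
The closure contains neither all of R1 = {A, B, C, E, F} nor all of R2 = {A, D, F}, so the common attributes are not a superkey of either fragment. The join is lossy.

No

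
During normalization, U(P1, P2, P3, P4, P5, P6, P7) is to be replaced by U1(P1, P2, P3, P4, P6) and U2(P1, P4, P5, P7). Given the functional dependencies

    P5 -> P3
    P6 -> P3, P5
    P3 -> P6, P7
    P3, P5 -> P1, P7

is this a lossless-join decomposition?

Common attributes: U1 ∩ U2 = {P1, P4}.
No dependency enlarges {P1, P4}, so (P1, P4)⁺ = {P1, P4}.
The closure contains neither all of U1 = {P1, P2, P3, P4, P6} nor all of U2 = {P1, P4, P5, P7}, so the common attributes are not a superkey of either fragment. The join is lossy.

No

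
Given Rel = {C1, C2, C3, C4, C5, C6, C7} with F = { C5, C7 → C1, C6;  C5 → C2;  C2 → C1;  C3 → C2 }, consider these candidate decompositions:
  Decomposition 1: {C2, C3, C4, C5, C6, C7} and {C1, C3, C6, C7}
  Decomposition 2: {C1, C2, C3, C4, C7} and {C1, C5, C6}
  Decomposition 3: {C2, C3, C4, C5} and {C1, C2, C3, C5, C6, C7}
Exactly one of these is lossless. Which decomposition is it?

Decomposition 1: common = {C3, C6, C7}, closure = {C1, C2, C3, C6, C7} → lossless.
Decomposition 2: common = {C1}, closure = {C1} → lossy.
Decomposition 3: common = {C2, C3, C5}, closure = {C1, C2, C3, C5} → lossy.

Decomposition 1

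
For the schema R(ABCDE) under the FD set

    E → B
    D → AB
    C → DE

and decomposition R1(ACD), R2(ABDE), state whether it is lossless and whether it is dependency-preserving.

Lossless test: (AD)⁺ = {ABD}, which is a superkey of neither fragment — lossy.
Dependency preservation: the restricted closure of {C} across the fragments never reaches {DE}, so C → DE cannot be enforced without a join — not preserved.

lossy and not dependency-preserving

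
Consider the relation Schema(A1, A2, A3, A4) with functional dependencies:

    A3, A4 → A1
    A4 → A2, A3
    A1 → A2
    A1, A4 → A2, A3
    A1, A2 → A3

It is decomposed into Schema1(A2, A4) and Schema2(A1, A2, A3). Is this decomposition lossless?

No

Common attributes: Schema1 ∩ Schema2 = {A2}.
No dependency enlarges {A2}, so (A2)⁺ = {A2}.
The closure contains neither all of Schema1 = {A2, A4} nor all of Schema2 = {A1, A2, A3}, so the common attributes are not a superkey of either fragment. The join is lossy.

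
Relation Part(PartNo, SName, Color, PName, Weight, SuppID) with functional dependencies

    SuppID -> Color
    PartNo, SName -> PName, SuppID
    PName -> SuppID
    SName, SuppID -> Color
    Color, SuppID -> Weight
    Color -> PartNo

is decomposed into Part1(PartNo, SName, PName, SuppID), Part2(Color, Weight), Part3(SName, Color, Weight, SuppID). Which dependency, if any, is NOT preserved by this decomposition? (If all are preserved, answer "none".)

Check Color → PartNo: no single fragment contains all of {PartNo, Color}, and the restricted closure of {Color} across the fragments never reaches {PartNo}.
SuppID → Color is preserved.
PartNo, SName → PName, SuppID is preserved.
PName → SuppID is preserved.
SName, SuppID → Color is preserved.
Color, SuppID → Weight is preserved.

Color -> PartNo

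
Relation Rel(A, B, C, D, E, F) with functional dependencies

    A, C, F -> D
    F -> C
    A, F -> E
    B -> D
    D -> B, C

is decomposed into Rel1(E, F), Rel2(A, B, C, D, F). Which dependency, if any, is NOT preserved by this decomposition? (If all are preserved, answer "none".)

A, F -> E

Check A, F → E: no single fragment contains all of {A, E, F}, and the restricted closure of {A, F} across the fragments never reaches {E}.
A, C, F → D is preserved.
F → C is preserved.
B → D is preserved.
D → B, C is preserved.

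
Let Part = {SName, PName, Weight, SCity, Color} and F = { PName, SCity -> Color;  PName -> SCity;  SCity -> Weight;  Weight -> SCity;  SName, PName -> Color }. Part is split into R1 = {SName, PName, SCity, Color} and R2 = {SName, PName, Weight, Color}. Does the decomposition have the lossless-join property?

Common attributes: R1 ∩ R2 = {SName, PName, Color}.
Closure of {SName, PName, Color}: PName → SCity applies, adding SCity; SCity → Weight applies, adding Weight. So (SName, PName, Color)⁺ = {SName, PName, Weight, SCity, Color}.
This closure contains every attribute of R1, so R1 ∩ R2 → R1. The join is lossless.

Yes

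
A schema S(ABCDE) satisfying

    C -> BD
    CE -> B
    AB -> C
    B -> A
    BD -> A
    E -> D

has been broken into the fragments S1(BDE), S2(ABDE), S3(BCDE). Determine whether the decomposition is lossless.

Yes

Chase test. Columns are ABCDE; row i has aⱼ where attribute j ∈ Si, else bᵢⱼ.
Initial tableau (one row per fragment):
  row 1: b11 a2 b13 a4 a5
  row 2: a1 a2 b23 a4 a5
  row 3: b31 a2 a3 a4 a5
Rows 1 and 2 agree on B; apply B→A and equate their A entries.
Rows 1 and 3 agree on B; apply B→A and equate their A entries.
Rows 1 and 2 agree on AB; apply AB→C and equate their C entries.
Rows 1 and 3 agree on AB; apply AB→C and equate their C entries.
Row 1 is now all distinguished symbols — the join is lossless.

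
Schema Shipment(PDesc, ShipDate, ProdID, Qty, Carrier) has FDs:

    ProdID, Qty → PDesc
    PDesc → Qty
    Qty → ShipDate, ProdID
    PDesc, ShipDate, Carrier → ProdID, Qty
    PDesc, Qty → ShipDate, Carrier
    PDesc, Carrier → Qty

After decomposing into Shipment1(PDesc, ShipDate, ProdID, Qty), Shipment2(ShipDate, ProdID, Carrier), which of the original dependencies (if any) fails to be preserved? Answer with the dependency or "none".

Check PDesc, Qty → ShipDate, Carrier: no single fragment contains all of {PDesc, ShipDate, Qty, Carrier}, and the restricted closure of {PDesc, Qty} across the fragments never reaches {ShipDate, Carrier}.
ProdID, Qty → PDesc is preserved.
PDesc → Qty is preserved.
Qty → ShipDate, ProdID is preserved.
PDesc, ShipDate, Carrier → ProdID, Qty is preserved.
PDesc, Carrier → Qty is preserved.

PDesc, Qty → ShipDate, Carrier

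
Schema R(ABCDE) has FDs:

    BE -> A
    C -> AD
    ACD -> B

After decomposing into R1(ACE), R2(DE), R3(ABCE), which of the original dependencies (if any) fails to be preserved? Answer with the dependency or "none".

C -> AD

Check C → AD: no single fragment contains all of {ACD}, and the restricted closure of {C} across the fragments never reaches {AD}.
BE → A is preserved.
ACD → B is preserved.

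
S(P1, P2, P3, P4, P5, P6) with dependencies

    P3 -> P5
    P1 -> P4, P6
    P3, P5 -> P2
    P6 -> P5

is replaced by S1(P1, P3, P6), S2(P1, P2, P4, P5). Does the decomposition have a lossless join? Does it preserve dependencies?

lossy and not dependency-preserving

Lossless test: (P1)⁺ = {P1, P4, P5, P6}, which is a superkey of neither fragment — lossy.
Dependency preservation: the restricted closure of {P3} across the fragments never reaches {P5}, so P3 → P5 cannot be enforced without a join — not preserved.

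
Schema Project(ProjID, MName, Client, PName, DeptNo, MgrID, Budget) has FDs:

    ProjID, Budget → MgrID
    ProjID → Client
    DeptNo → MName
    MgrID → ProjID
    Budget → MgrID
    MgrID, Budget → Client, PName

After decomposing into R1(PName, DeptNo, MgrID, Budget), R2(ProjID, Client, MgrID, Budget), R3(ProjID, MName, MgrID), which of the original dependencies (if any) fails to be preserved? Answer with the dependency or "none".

DeptNo → MName

Check DeptNo → MName: no single fragment contains all of {MName, DeptNo}, and the restricted closure of {DeptNo} across the fragments never reaches {MName}.
ProjID, Budget → MgrID is preserved.
ProjID → Client is preserved.
MgrID → ProjID is preserved.
Budget → MgrID is preserved.
MgrID, Budget → Client, PName is preserved.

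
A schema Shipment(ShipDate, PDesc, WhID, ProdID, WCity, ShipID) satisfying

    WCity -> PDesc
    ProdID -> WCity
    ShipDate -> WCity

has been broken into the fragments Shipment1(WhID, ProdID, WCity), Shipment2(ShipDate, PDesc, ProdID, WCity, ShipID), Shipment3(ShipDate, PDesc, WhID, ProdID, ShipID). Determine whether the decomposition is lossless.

Yes

Chase test. Columns are ShipDate, PDesc, WhID, ProdID, WCity, ShipID; row i has aⱼ where attribute j ∈ Shipmenti, else bᵢⱼ.
Initial tableau (one row per fragment):
  row 1: b11 b12 a3 a4 a5 b16
  row 2: a1 a2 b23 a4 a5 a6
  row 3: a1 a2 a3 a4 b35 a6
Rows 1 and 2 agree on WCity; apply WCity→PDesc and equate their PDesc entries.
Rows 1 and 3 agree on ProdID; apply ProdID→WCity and equate their WCity entries.
Row 3 is now all distinguished symbols — the join is lossless.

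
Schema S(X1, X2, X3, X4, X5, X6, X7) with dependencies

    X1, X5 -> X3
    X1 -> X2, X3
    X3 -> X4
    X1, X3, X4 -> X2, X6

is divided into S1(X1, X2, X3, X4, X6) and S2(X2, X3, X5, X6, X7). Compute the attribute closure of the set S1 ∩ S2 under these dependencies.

S1 ∩ S2 = {X2, X3, X6}.
X3 → X4 applies, adding X4
Closure: {X2, X3, X4, X6}.

X2, X3, X4, X6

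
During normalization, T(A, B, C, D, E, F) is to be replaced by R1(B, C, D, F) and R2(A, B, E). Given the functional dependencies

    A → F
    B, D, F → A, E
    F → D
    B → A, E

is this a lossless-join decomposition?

Yes

Common attributes: R1 ∩ R2 = {B}.
Closure of {B}: B → A, E applies, adding A, E; A → F applies, adding F; F → D applies, adding D. So (B)⁺ = {A, B, D, E, F}.
This closure contains every attribute of R2, so R1 ∩ R2 → R2. The join is lossless.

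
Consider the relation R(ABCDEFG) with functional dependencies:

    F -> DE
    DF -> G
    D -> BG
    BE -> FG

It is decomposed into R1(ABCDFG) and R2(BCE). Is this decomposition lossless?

Common attributes: R1 ∩ R2 = {BC}.
No dependency enlarges {BC}, so (BC)⁺ = {BC}.
The closure contains neither all of R1 = {ABCDFG} nor all of R2 = {BCE}, so the common attributes are not a superkey of either fragment. The join is lossy.

No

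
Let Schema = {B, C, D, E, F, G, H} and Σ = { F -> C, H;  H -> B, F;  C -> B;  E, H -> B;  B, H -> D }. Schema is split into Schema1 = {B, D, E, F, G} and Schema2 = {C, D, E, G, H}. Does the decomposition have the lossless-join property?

No

Common attributes: Schema1 ∩ Schema2 = {D, E, G}.
No dependency enlarges {D, E, G}, so (D, E, G)⁺ = {D, E, G}.
The closure contains neither all of Schema1 = {B, D, E, F, G} nor all of Schema2 = {C, D, E, G, H}, so the common attributes are not a superkey of either fragment. The join is lossy.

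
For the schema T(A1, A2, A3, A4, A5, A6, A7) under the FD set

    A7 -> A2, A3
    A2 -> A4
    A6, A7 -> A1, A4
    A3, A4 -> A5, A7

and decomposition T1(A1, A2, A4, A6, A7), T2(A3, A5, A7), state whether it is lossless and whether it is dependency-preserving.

Lossless test: (A7)⁺ = {A2, A3, A4, A5, A7}, which contains all of one fragment — lossless.
Dependency preservation: the restricted closure of {A3, A4} across the fragments never reaches {A5, A7}, so A3, A4 → A5, A7 cannot be enforced without a join — not preserved.

lossless but not dependency-preserving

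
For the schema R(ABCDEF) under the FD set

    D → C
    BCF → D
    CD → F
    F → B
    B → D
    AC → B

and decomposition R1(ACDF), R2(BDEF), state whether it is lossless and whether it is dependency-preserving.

lossy but dependency-preserving

Lossless test: (DF)⁺ = {BCDF}, which is a superkey of neither fragment — lossy.
Dependency preservation: BCF → D; AC → B are not contained in any single fragment, but the restricted closure of each left-hand side across the fragments still reaches the right-hand side; the remaining FDs each lie inside some fragment. All dependencies are preserved.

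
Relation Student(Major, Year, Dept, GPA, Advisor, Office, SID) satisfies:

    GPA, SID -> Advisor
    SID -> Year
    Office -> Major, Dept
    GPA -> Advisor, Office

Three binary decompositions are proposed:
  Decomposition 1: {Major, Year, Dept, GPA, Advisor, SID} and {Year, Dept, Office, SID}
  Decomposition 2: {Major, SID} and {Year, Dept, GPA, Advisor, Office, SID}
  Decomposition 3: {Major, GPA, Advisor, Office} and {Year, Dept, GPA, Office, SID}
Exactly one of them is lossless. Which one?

Decomposition 1: common = {Year, Dept, SID}, closure = {Year, Dept, SID} → lossy.
Decomposition 2: common = {SID}, closure = {Year, SID} → lossy.
Decomposition 3: common = {GPA, Office}, closure = {Major, Dept, GPA, Advisor, Office} → lossless.

Decomposition 3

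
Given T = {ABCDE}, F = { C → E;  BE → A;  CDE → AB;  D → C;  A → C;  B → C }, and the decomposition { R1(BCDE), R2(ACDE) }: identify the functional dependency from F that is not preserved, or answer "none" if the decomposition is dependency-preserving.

BE → A

Check BE → A: no single fragment contains all of {ABE}, and the restricted closure of {BE} across the fragments never reaches {A}.
C → E is preserved.
CDE → AB is preserved.
D → C is preserved.
A → C is preserved.
B → C is preserved.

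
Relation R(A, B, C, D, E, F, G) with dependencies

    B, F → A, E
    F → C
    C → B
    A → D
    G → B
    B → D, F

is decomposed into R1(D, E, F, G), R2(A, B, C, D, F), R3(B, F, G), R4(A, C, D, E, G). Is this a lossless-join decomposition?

Chase test. Columns are A, B, C, D, E, F, G; row i has aⱼ where attribute j ∈ Ri, else bᵢⱼ.
Initial tableau (one row per fragment):
  row 1: b11 b12 b13 a4 a5 a6 a7
  row 2: a1 a2 a3 a4 b25 a6 b27
  row 3: b31 a2 b33 b34 b35 a6 a7
  row 4: a1 b42 a3 a4 a5 b46 a7
Rows 2 and 3 agree on B, F; apply B, F→A, E and equate their A, E entries.
Rows 1 and 2 agree on F; apply F→C and equate their C entries.
Rows 1 and 3 agree on F; apply F→C and equate their C entries.
Rows 1 and 2 agree on C; apply C→B and equate their B entries.
Rows 1 and 4 agree on C; apply C→B and equate their B entries.
Rows 2 and 3 agree on A; apply A→D and equate their D entries.
Rows 1 and 4 agree on B; apply B→D, F and equate their D, F entries.
Rows 1 and 2 agree on B, F; apply B, F→A, E and equate their A, E entries.
Row 1 is now all distinguished symbols — the join is lossless.

Yes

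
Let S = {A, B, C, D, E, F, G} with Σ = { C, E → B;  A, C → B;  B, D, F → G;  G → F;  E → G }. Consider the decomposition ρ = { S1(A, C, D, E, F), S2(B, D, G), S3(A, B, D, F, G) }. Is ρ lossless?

Chase test. Columns are A, B, C, D, E, F, G; row i has aⱼ where attribute j ∈ Si, else bᵢⱼ.
Initial tableau (one row per fragment):
  row 1: a1 b12 a3 a4 a5 a6 b17
  row 2: b21 a2 b23 a4 b25 b26 a7
  row 3: a1 a2 b33 a4 b35 a6 a7
Rows 2 and 3 agree on G; apply G→F and equate their F entries.
No row becomes fully distinguished — the join is lossy.

No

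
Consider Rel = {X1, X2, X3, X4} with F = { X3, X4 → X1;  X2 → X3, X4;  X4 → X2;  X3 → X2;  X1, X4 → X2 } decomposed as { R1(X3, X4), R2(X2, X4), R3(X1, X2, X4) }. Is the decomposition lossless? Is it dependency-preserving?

Lossless test (chase): Rows 2 and 3 agree on X2; apply X2→X3, X4 and equate their X3, X4 entries. Rows 1 and 2 agree on X4; apply X4→X2 and equate their X2 entries. Rows 2 and 3 agree on X3, X4; apply X3, X4→X1 and equate their X1 entries. Rows 1 and 2 agree on X2; apply X2→X3, X4 and equate their X3, X4 entries. Rows 1 and 2 agree on X3, X4; apply X3, X4→X1 and equate their X1 entries. Row 1 is now all distinguished symbols — the join is lossless.
Dependency preservation: X3, X4 → X1; X2 → X3, X4; X3 → X2 are not contained in any single fragment, but the restricted closure of each left-hand side across the fragments still reaches the right-hand side; the remaining FDs each lie inside some fragment. All dependencies are preserved.

lossless and dependency-preserving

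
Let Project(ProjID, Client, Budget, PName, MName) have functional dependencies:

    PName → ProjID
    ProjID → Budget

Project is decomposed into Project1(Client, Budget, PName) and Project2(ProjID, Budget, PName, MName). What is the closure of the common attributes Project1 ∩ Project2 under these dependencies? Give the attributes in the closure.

Project1 ∩ Project2 = {Budget, PName}.
PName → ProjID applies, adding ProjID
Closure: {ProjID, Budget, PName}.

ProjID, Budget, PName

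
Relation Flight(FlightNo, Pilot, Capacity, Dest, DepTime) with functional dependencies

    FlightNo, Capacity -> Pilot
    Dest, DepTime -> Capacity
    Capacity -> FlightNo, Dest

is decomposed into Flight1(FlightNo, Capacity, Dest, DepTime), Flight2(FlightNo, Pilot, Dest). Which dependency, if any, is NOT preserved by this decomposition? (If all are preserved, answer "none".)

FlightNo, Capacity -> Pilot

Check FlightNo, Capacity → Pilot: no single fragment contains all of {FlightNo, Pilot, Capacity}, and the restricted closure of {FlightNo, Capacity} across the fragments never reaches {Pilot}.
Dest, DepTime → Capacity is preserved.
Capacity → FlightNo, Dest is preserved.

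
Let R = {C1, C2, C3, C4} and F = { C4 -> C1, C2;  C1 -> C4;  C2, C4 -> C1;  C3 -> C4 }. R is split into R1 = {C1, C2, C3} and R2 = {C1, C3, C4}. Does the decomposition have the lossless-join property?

Common attributes: R1 ∩ R2 = {C1, C3}.
Closure of {C1, C3}: C1 → C4 applies, adding C4; C4 → C1, C2 applies, adding C2. So (C1, C3)⁺ = {C1, C2, C3, C4}.
This closure contains every attribute of R1, so R1 ∩ R2 → R1. The join is lossless.

Yes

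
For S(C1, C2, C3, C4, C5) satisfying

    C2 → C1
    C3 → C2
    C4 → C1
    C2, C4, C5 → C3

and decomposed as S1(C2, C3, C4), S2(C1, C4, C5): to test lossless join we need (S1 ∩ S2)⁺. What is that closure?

C1, C4

S1 ∩ S2 = {C4}.
C4 → C1 applies, adding C1
Closure: {C1, C4}.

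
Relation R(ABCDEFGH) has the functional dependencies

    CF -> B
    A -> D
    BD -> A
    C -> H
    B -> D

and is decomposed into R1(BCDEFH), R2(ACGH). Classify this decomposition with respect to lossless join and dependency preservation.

lossy and not dependency-preserving

Lossless test: (CH)⁺ = {CH}, which is a superkey of neither fragment — lossy.
Dependency preservation: the restricted closure of {A} across the fragments never reaches {D}, so A → D cannot be enforced without a join — not preserved.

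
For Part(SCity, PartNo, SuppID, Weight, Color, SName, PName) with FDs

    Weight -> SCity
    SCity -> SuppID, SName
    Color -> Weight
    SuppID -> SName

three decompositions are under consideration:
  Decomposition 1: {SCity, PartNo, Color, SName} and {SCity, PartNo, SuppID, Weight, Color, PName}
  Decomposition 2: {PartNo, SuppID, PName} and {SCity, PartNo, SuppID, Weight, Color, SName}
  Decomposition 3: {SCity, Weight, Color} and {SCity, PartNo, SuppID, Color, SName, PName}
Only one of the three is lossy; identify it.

Decomposition 1: common = {SCity, PartNo, Color}, closure = {SCity, PartNo, SuppID, Weight, Color, SName} → lossless.
Decomposition 2: common = {PartNo, SuppID}, closure = {PartNo, SuppID, SName} → lossy.
Decomposition 3: common = {SCity, Color}, closure = {SCity, SuppID, Weight, Color, SName} → lossless.

Decomposition 2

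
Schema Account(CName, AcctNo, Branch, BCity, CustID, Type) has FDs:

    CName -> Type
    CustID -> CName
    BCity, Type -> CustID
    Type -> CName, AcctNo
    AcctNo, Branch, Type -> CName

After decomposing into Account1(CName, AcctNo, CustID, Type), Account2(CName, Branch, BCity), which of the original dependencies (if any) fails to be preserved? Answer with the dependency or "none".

Check BCity, Type → CustID: no single fragment contains all of {BCity, CustID, Type}, and the restricted closure of {BCity, Type} across the fragments never reaches {CustID}.
CName → Type is preserved.
CustID → CName is preserved.
Type → CName, AcctNo is preserved.
AcctNo, Branch, Type → CName is preserved.

BCity, Type -> CustID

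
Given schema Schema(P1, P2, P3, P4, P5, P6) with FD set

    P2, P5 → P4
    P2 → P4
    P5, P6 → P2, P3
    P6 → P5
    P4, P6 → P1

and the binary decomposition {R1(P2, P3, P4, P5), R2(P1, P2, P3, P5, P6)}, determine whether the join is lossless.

Common attributes: R1 ∩ R2 = {P2, P3, P5}.
Closure of {P2, P3, P5}: P2, P5 → P4 applies, adding P4. So (P2, P3, P5)⁺ = {P2, P3, P4, P5}.
This closure contains every attribute of R1, so R1 ∩ R2 → R1. The join is lossless.

Yes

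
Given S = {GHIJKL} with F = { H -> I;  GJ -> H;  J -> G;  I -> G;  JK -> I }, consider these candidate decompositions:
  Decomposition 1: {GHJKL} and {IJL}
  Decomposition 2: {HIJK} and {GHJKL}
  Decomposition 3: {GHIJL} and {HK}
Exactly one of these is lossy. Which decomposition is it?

Decomposition 1: common = {JL}, closure = {GHIJL} → lossless.
Decomposition 2: common = {HJK}, closure = {GHIJK} → lossless.
Decomposition 3: common = {H}, closure = {GHI} → lossy.

Decomposition 3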